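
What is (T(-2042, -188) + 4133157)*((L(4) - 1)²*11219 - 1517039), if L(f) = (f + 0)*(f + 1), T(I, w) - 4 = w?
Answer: 10468903268460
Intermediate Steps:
T(I, w) = 4 + w
L(f) = f*(1 + f)
(T(-2042, -188) + 4133157)*((L(4) - 1)²*11219 - 1517039) = ((4 - 188) + 4133157)*((4*(1 + 4) - 1)²*11219 - 1517039) = (-184 + 4133157)*((4*5 - 1)²*11219 - 1517039) = 4132973*((20 - 1)²*11219 - 1517039) = 4132973*(19²*11219 - 1517039) = 4132973*(361*11219 - 1517039) = 4132973*(4050059 - 1517039) = 4132973*2533020 = 10468903268460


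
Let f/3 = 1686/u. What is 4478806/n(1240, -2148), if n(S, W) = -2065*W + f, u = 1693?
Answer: 3791309279/3754754859 ≈ 1.0097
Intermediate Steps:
f = 5058/1693 (f = 3*(1686/1693) = 5058/1693 ≈ 2.9876)
n(S, W) = 5058/1693 - 2065*W (n(S, W) = -2065*W + 5058/1693 = 5058/1693 - 2065*W)
4478806/n(1240, -2148) = 4478806/(5058/1693 - 2065*(-2148)) = 4478806/(5058/1693 + 4435620) = 4478806/(7509509718/1693) = 4478806*(1693/7509509718) = 3791309279/3754754859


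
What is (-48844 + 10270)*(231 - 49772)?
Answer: 1910994534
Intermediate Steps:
(-48844 + 10270)*(231 - 49772) = -38574*(-49541) = 1910994534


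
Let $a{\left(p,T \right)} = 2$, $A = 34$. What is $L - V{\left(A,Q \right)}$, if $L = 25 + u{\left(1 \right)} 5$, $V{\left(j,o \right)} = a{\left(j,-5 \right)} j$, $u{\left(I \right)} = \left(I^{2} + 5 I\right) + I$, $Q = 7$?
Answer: $-8$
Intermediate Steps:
$u{\left(I \right)} = I^{2} + 6 I$
$V{\left(j,o \right)} = 2 j$
$L = 60$ ($L = 25 + 1 \left(6 + 1\right) 5 = 25 + 1 \cdot 7 \cdot 5 = 25 + 7 \cdot 5 = 25 + 35 = 60$)
$L - V{\left(A,Q \right)} = 60 - 2 \cdot 34 = 60 - 68 = -8$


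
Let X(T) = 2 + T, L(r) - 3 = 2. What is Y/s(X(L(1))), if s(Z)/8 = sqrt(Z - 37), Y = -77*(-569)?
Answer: -43813*I*sqrt(30)/240 ≈ -999.89*I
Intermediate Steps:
L(r) = 5 (L(r) = 3 + 2 = 5)
Y = 43813
s(Z) = 8*sqrt(-37 + Z) (s(Z) = 8*sqrt(Z - 37) = 8*sqrt(-37 + Z))
Y/s(X(L(1))) = 43813/((8*sqrt(-37 + (2 + 5)))) = 43813/((8*sqrt(-37 + 7))) = 43813/((8*sqrt(-30))) = 43813/((8*(I*sqrt(30)))) = 43813/((8*I*sqrt(30))) = 43813*(-I*sqrt(30)/240) = -43813*I*sqrt(30)/240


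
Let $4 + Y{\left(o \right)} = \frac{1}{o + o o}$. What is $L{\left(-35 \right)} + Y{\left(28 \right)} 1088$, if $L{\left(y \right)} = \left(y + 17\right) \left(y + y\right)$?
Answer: $- \frac{627404}{203} \approx -3090.7$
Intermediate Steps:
$Y{\left(o \right)} = -4 + \frac{1}{o + o^{2}}$ ($Y{\left(o \right)} = -4 + \frac{1}{o + o o} = -4 + \frac{1}{o + o^{2}}$)
$L{\left(y \right)} = 2 y \left(17 + y\right)$ ($L{\left(y \right)} = \left(17 + y\right) 2 y = 2 y \left(17 + y\right)$)
$L{\left(-35 \right)} + Y{\left(28 \right)} 1088 = 2 \left(-35\right) \left(17 - 35\right) + \frac{1 - 112 - 4 \cdot 28^{2}}{28 \left(1 + 28\right)} 1088 = 2 \left(-35\right) \left(-18\right) + \frac{1 - 112 - 3136}{28 \cdot 29} \cdot 1088 = 1260 + \frac{1}{28} \cdot \frac{1}{29} \left(1 - 112 - 3136\right) 1088 = 1260 + \frac{1}{28} \cdot \frac{1}{29} \left(-3247\right) 1088 = 1260 - \frac{883184}{203} = - \frac{627404}{203}$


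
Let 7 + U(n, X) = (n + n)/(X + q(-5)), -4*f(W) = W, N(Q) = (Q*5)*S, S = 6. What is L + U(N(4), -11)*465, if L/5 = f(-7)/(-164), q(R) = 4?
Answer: -88156805/4592 ≈ -19198.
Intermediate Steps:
N(Q) = 30*Q (N(Q) = (Q*5)*6 = (5*Q)*6 = 30*Q)
f(W) = -W/4
L = -35/656 (L = 5*(-¼*(-7)/(-164)) = 5*((7/4)*(-1/164)) = 5*(-7/656) = -35/656 ≈ -0.053354)
U(n, X) = -7 + 2*n/(4 + X) (U(n, X) = -7 + (n + n)/(X + 4) = -7 + (2*n)/(4 + X) = -7 + 2*n/(4 + X))
L + U(N(4), -11)*465 = -35/656 + ((-28 - 7*(-11) + 2*(30*4))/(4 - 11))*465 = -35/656 + ((-28 + 77 + 2*120)/(-7))*465 = -35/656 - (-28 + 77 + 240)/7*465 = -35/656 - ⅐*289*465 = -35/656 - 289/7*465 = -35/656 - 134385/7 = -88156805/4592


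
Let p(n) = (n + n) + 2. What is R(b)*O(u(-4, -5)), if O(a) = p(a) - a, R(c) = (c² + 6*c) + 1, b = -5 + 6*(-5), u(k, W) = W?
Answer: -3048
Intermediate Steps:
b = -35 (b = -5 - 30 = -35)
p(n) = 2 + 2*n (p(n) = 2*n + 2 = 2 + 2*n)
R(c) = 1 + c² + 6*c
O(a) = 2 + a (O(a) = (2 + 2*a) - a = 2 + a)
R(b)*O(u(-4, -5)) = (1 + (-35)² + 6*(-35))*(2 - 5) = (1 + 1225 - 210)*(-3) = 1016*(-3) = -3048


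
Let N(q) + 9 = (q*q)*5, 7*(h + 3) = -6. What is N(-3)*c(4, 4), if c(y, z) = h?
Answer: -972/7 ≈ -138.86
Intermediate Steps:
h = -27/7 (h = -3 + (1/7)*(-6) = -3 - 6/7 = -27/7 ≈ -3.8571)
c(y, z) = -27/7
N(q) = -9 + 5*q**2 (N(q) = -9 + (q*q)*5 = -9 + q**2*5 = -9 + 5*q**2)
N(-3)*c(4, 4) = (-9 + 5*(-3)**2)*(-27/7) = (-9 + 5*9)*(-27/7) = (-9 + 45)*(-27/7) = 36*(-27/7) = -972/7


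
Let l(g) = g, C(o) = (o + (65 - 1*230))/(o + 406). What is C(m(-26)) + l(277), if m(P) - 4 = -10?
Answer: 110629/400 ≈ 276.57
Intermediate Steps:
m(P) = -6 (m(P) = 4 - 10 = -6)
C(o) = (-165 + o)/(406 + o) (C(o) = (o + (65 - 230))/(406 + o) = (o - 165)/(406 + o) = (-165 + o)/(406 + o))
C(m(-26)) + l(277) = (-165 - 6)/(406 - 6) + 277 = -171/400 + 277 = 110629/400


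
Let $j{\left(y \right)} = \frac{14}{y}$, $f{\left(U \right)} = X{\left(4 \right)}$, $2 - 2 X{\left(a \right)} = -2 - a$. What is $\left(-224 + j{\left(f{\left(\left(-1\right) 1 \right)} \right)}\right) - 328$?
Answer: $- \frac{1097}{2} \approx -548.5$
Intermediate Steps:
$X{\left(a \right)} = 2 + \frac{a}{2}$ ($X{\left(a \right)} = 1 - \frac{-2 - a}{2} = 1 + \left(1 + \frac{a}{2}\right) = 2 + \frac{a}{2}$)
$f{\left(U \right)} = 4$ ($f{\left(U \right)} = 2 + \frac{1}{2} \cdot 4 = 2 + 2 = 4$)
$\left(-224 + j{\left(f{\left(\left(-1\right) 1 \right)} \right)}\right) - 328 = \left(-224 + \frac{14}{4}\right) - 328 = \left(-224 + 14 \cdot \frac{1}{4}\right) - 328 = \left(-224 + \frac{7}{2}\right) - 328 = - \frac{441}{2} - 328 = - \frac{1097}{2}$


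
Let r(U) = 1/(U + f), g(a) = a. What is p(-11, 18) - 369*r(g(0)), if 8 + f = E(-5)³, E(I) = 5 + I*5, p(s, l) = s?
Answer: -87719/8008 ≈ -10.954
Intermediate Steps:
E(I) = 5 + 5*I
f = -8008 (f = -8 + (5 + 5*(-5))³ = -8 + (5 - 25)³ = -8 + (-20)³ = -8 - 8000 = -8008)
r(U) = 1/(-8008 + U) (r(U) = 1/(U - 8008) = 1/(-8008 + U))
p(-11, 18) - 369*r(g(0)) = -11 - 369/(-8008 + 0) = -11 - 369/(-8008) = -11 - 369*(-1/8008) = -11 + 369/8008 = -87719/8008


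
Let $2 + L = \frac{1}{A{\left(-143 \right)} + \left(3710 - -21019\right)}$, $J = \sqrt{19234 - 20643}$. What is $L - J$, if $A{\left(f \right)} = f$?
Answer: $- \frac{49171}{24586} - i \sqrt{1409} \approx -2.0 - 37.537 i$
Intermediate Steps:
$J = i \sqrt{1409}$ ($J = \sqrt{-1409} = i \sqrt{1409} \approx 37.537 i$)
$L = - \frac{49171}{24586}$ ($L = -2 + \frac{1}{-143 + \left(3710 - -21019\right)} = -2 + \frac{1}{-143 + \left(3710 + 21019\right)} = -2 + \frac{1}{-143 + 24729} = -2 + \frac{1}{24586} = - \frac{49171}{24586} \approx -2.0$)
$L - J = - \frac{49171}{24586} - i \sqrt{1409}$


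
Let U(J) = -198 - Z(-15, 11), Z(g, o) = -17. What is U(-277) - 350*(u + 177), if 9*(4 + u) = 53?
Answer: -565129/9 ≈ -62792.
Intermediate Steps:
u = 17/9 (u = -4 + (⅑)*53 = -4 + 53/9 = 17/9 ≈ 1.8889)
U(J) = -181 (U(J) = -198 - 1*(-17) = -198 + 17 = -181)
U(-277) - 350*(u + 177) = -181 - 350*(17/9 + 177) = -181 - 350*1610/9 = -181 - 1*563500/9 = -181 - 563500/9 = -565129/9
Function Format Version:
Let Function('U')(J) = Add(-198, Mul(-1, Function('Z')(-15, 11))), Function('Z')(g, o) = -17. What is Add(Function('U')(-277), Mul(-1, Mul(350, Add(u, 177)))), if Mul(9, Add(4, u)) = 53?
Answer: Rational(-565129, 9) ≈ -62792.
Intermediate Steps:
u = Rational(17, 9) (u = Add(-4, Mul(Rational(1, 9), 53)) = Add(-4, Rational(53, 9)) = Rational(17, 9) ≈ 1.8889)
Function('U')(J) = -181 (Function('U')(J) = Add(-198, Mul(-1, -17)) = Add(-198, 17) = -181)
Add(Function('U')(-277), Mul(-1, Mul(350, Add(u, 177)))) = Add(-181, Mul(-1, Mul(350, Add(Rational(17, 9), 177)))) = Add(-181, Mul(-1, Mul(350, Rational(1610, 9)))) = Add(-181, Mul(-1, Rational(563500, 9))) = Add(-181, Rational(-563500, 9)) = Rational(-565129, 9)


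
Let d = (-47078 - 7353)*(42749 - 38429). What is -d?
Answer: 235141920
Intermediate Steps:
d = -235141920 (d = -54431*4320 = -235141920)
-d = -1*(-235141920) = 235141920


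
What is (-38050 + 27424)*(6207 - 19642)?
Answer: 142760310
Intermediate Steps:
(-38050 + 27424)*(6207 - 19642) = -10626*(-13435) = 142760310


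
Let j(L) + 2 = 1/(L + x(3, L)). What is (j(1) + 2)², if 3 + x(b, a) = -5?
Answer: 1/49 ≈ 0.020408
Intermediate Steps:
x(b, a) = -8 (x(b, a) = -3 - 5 = -8)
j(L) = -2 + 1/(-8 + L) (j(L) = -2 + 1/(L - 8) = -2 + 1/(-8 + L))
(j(1) + 2)² = ((17 - 2*1)/(-8 + 1) + 2)² = ((17 - 2)/(-7) + 2)² = (-⅐*15 + 2)² = (-15/7 + 2)² = (-⅐)² = 1/49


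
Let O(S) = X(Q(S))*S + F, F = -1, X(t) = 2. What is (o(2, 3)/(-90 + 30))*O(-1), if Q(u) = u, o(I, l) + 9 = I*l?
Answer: -3/20 ≈ -0.15000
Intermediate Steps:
o(I, l) = -9 + I*l
O(S) = -1 + 2*S (O(S) = 2*S - 1 = -1 + 2*S)
(o(2, 3)/(-90 + 30))*O(-1) = ((-9 + 2*3)/(-90 + 30))*(-1 + 2*(-1)) = ((-9 + 6)/(-60))*(-1 - 2) = -1/60*(-3)*(-3) = (1/20)*(-3) = -3/20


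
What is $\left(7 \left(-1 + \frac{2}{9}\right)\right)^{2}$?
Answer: $\frac{2401}{81} \approx 29.642$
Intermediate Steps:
$\left(7 \left(-1 + \frac{2}{9}\right)\right)^{2} = \left(7 \left(- \frac{7}{9}\right)\right)^{2} = \left(- \frac{49}{9}\right)^{2} = \frac{2401}{81}$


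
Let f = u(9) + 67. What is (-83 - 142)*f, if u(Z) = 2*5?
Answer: -17325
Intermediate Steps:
u(Z) = 10
f = 77 (f = 10 + 67 = 77)
(-83 - 142)*f = (-83 - 142)*77 = -225*77 = -17325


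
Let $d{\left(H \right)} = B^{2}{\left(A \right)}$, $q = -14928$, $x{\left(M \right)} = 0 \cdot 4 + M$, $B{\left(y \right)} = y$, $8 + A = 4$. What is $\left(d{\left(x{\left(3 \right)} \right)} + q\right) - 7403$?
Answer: $-22315$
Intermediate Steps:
$A = -4$ ($A = -8 + 4 = -4$)
$x{\left(M \right)} = M$ ($x{\left(M \right)} = 0 + M = M$)
$d{\left(H \right)} = 16$ ($d{\left(H \right)} = \left(-4\right)^{2} = 16$)
$\left(d{\left(x{\left(3 \right)} \right)} + q\right) - 7403 = \left(16 - 14928\right) - 7403 = -14912 - 7403 = -22315$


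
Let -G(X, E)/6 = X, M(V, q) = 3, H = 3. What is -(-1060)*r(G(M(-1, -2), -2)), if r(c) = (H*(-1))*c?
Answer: 57240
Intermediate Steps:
G(X, E) = -6*X
r(c) = -3*c (r(c) = (3*(-1))*c = -3*c)
-(-1060)*r(G(M(-1, -2), -2)) = -(-1060)*(-(-18)*3) = -(-1060)*(-3*(-18)) = -(-1060)*54 = -1060*(-54) = 57240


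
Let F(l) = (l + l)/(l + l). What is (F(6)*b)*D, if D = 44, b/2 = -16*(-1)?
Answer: 1408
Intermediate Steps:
b = 32 (b = 2*(-16*(-1)) = 2*16 = 32)
F(l) = 1 (F(l) = (2*l)/((2*l)) = (2*l)*(1/(2*l)) = 1)
(F(6)*b)*D = (1*32)*44 = 32*44 = 1408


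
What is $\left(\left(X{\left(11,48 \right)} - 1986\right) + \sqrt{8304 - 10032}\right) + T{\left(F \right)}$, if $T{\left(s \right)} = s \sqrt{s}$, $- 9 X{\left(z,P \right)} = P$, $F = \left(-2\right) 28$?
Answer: $- \frac{5974}{3} - 112 i \sqrt{14} + 24 i \sqrt{3} \approx -1991.3 - 377.5 i$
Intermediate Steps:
$F = -56$
$X{\left(z,P \right)} = - \frac{P}{9}$
$T{\left(s \right)} = s^{\frac{3}{2}}$
$\left(\left(X{\left(11,48 \right)} - 1986\right) + \sqrt{8304 - 10032}\right) + T{\left(F \right)} = \left(\left(\left(- \frac{1}{9}\right) 48 - 1986\right) + \sqrt{8304 - 10032}\right) + \left(-56\right)^{\frac{3}{2}} = \left(\left(- \frac{16}{3} - 1986\right) + \sqrt{-1728}\right) - 112 i \sqrt{14} = \left(- \frac{5974}{3} + 24 i \sqrt{3}\right) - 112 i \sqrt{14} = - \frac{5974}{3} - 112 i \sqrt{14} + 24 i \sqrt{3}$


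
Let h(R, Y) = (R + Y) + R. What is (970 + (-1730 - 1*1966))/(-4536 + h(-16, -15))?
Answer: 2726/4583 ≈ 0.59481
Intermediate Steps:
h(R, Y) = Y + 2*R
(970 + (-1730 - 1*1966))/(-4536 + h(-16, -15)) = (970 + (-1730 - 1*1966))/(-4536 + (-15 + 2*(-16))) = (970 + (-1730 - 1966))/(-4536 + (-15 - 32)) = (970 - 3696)/(-4536 - 47) = -2726/(-4583) = -2726*(-1/4583) = 2726/4583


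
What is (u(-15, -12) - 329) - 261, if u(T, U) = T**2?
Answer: -365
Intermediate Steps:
(u(-15, -12) - 329) - 261 = ((-15)**2 - 329) - 261 = (225 - 329) - 261 = -104 - 261 = -365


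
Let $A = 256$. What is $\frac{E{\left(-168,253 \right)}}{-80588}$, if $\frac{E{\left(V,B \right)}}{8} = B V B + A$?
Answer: $\frac{21506512}{20147} \approx 1067.5$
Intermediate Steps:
$E{\left(V,B \right)} = 2048 + 8 V B^{2}$ ($E{\left(V,B \right)} = 8 \left(B V B + 256\right) = 8 \left(V B^{2} + 256\right) = 8 \left(256 + V B^{2}\right) = 2048 + 8 V B^{2}$)
$\frac{E{\left(-168,253 \right)}}{-80588} = \frac{2048 + 8 \left(-168\right) 253^{2}}{-80588} = \left(2048 + 8 \left(-168\right) 64009\right) \left(- \frac{1}{80588}\right) = \left(2048 - 86028096\right) \left(- \frac{1}{80588}\right) = \left(-86026048\right) \left(- \frac{1}{80588}\right) = \frac{21506512}{20147}$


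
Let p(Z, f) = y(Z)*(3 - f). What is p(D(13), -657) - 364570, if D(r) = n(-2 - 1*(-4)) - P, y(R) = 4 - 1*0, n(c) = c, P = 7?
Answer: -361930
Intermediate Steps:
y(R) = 4 (y(R) = 4 + 0 = 4)
D(r) = -5 (D(r) = (-2 - 1*(-4)) - 1*7 = (-2 + 4) - 7 = 2 - 7 = -5)
p(Z, f) = 12 - 4*f (p(Z, f) = 4*(3 - f) = 12 - 4*f)
p(D(13), -657) - 364570 = (12 - 4*(-657)) - 364570 = (12 + 2628) - 364570 = 2640 - 364570 = -361930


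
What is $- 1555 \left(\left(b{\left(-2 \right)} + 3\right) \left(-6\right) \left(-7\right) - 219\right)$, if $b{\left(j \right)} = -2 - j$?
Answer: $144615$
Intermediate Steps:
$- 1555 \left(\left(b{\left(-2 \right)} + 3\right) \left(-6\right) \left(-7\right) - 219\right) = - 1555 \left(\left(\left(-2 - -2\right) + 3\right) \left(-6\right) \left(-7\right) - 219\right) = - 1555 \left(\left(\left(-2 + 2\right) + 3\right) \left(-6\right) \left(-7\right) - 219\right) = - 1555 \left(\left(0 + 3\right) \left(-6\right) \left(-7\right) - 219\right) = - 1555 \left(3 \left(-6\right) \left(-7\right) - 219\right) = - 1555 \left(\left(-18\right) \left(-7\right) - 219\right) = - 1555 \left(126 - 219\right) = \left(-1555\right) \left(-93\right) = 144615$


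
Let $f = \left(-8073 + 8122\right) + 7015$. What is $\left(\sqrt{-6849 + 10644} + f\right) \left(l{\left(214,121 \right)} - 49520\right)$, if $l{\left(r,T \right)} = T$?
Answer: $-348954536 - 49399 \sqrt{3795} \approx -3.52 \cdot 10^{8}$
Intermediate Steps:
$f = 7064$ ($f = 49 + 7015 = 7064$)
$\left(\sqrt{-6849 + 10644} + f\right) \left(l{\left(214,121 \right)} - 49520\right) = \left(\sqrt{-6849 + 10644} + 7064\right) \left(121 - 49520\right) = \left(\sqrt{3795} + 7064\right) \left(-49399\right) = \left(7064 + \sqrt{3795}\right) \left(-49399\right) = -348954536 - 49399 \sqrt{3795}$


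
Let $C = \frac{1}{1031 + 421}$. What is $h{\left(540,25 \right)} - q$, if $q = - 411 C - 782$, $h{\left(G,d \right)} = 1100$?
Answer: $\frac{911025}{484} \approx 1882.3$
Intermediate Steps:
$C = \frac{1}{1452} \approx 0.00068871$
$q = - \frac{378625}{484}$ ($q = \left(-411\right) \frac{1}{1452} - 782 = - \frac{137}{484} - 782 = - \frac{378625}{484} \approx -782.28$)
$h{\left(540,25 \right)} - q = 1100 - - \frac{378625}{484} = 1100 + \frac{378625}{484} = \frac{911025}{484}$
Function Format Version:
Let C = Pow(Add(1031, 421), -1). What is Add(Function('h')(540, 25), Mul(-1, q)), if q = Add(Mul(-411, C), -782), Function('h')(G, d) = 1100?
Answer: Rational(911025, 484) ≈ 1882.3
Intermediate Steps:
C = Rational(1, 1452) (C = Pow(1452, -1) = Rational(1, 1452) ≈ 0.00068871)
q = Rational(-378625, 484) (q = Add(Mul(-411, Rational(1, 1452)), -782) = Add(Rational(-137, 484), -782) = Rational(-378625, 484) ≈ -782.28)
Add(Function('h')(540, 25), Mul(-1, q)) = Add(1100, Mul(-1, Rational(-378625, 484))) = Add(1100, Rational(378625, 484)) = Rational(911025, 484)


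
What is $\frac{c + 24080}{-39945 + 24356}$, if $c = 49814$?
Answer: $- \frac{73894}{15589} \approx -4.7401$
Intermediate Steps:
$\frac{c + 24080}{-39945 + 24356} = \frac{49814 + 24080}{-39945 + 24356} = \frac{73894}{-15589} = 73894 \left(- \frac{1}{15589}\right) = - \frac{73894}{15589}$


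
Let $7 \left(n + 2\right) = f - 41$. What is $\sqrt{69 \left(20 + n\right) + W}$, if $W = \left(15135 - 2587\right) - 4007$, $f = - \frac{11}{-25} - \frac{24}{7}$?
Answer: $\frac{33 \sqrt{10517}}{35} \approx 96.692$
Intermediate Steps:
$f = - \frac{523}{175}$ ($f = \left(-11\right) \left(- \frac{1}{25}\right) - \frac{24}{7} = \frac{11}{25} - \frac{24}{7} = - \frac{523}{175} \approx -2.9886$)
$n = - \frac{10148}{1225}$ ($n = -2 + \frac{- \frac{523}{175} - 41}{7} = -2 + \frac{1}{7} \left(- \frac{7698}{175}\right) = -2 - \frac{7698}{1225} = - \frac{10148}{1225} \approx -8.2841$)
$W = 8541$ ($W = 12548 - 4007 = 8541$)
$\sqrt{69 \left(20 + n\right) + W} = \sqrt{69 \left(20 - \frac{10148}{1225}\right) + 8541} = \sqrt{69 \cdot \frac{14352}{1225} + 8541} = \sqrt{\frac{990288}{1225} + 8541} = \sqrt{\frac{11453013}{1225}} = \frac{33 \sqrt{10517}}{35}$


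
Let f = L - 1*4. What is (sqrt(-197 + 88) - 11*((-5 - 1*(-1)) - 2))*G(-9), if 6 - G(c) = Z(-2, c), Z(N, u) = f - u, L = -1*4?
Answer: 330 + 5*I*sqrt(109) ≈ 330.0 + 52.202*I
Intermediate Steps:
L = -4
f = -8 (f = -4 - 1*4 = -4 - 4 = -8)
Z(N, u) = -8 - u
G(c) = 14 + c (G(c) = 6 - (-8 - c) = 6 + (8 + c) = 14 + c)
(sqrt(-197 + 88) - 11*((-5 - 1*(-1)) - 2))*G(-9) = (sqrt(-197 + 88) - 11*((-5 - 1*(-1)) - 2))*(14 - 9) = (sqrt(-109) - 11*((-5 + 1) - 2))*5 = (I*sqrt(109) - 11*(-4 - 2))*5 = (I*sqrt(109) - 11*(-6))*5 = (I*sqrt(109) + 66)*5 = (66 + I*sqrt(109))*5 = 330 + 5*I*sqrt(109)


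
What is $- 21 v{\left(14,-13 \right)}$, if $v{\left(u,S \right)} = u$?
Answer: $-294$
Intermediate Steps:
$- 21 v{\left(14,-13 \right)} = \left(-21\right) 14 = -294$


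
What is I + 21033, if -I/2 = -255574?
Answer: 532181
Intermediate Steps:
I = 511148 (I = -2*(-255574) = 511148)
I + 21033 = 511148 + 21033 = 532181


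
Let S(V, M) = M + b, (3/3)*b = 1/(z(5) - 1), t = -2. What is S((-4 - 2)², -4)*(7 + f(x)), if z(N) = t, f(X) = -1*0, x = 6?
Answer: -91/3 ≈ -30.333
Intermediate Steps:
f(X) = 0
z(N) = -2
b = -⅓ (b = 1/(-2 - 1) = 1/(-3) = -⅓ ≈ -0.33333)
S(V, M) = -⅓ + M (S(V, M) = M - ⅓ = -⅓ + M)
S((-4 - 2)², -4)*(7 + f(x)) = (-⅓ - 4)*(7 + 0) = -13/3*7 = -91/3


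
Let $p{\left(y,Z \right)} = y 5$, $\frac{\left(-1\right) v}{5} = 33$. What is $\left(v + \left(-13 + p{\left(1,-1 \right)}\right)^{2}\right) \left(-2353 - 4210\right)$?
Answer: $662863$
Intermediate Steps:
$v = -165$ ($v = \left(-5\right) 33 = -165$)
$p{\left(y,Z \right)} = 5 y$
$\left(v + \left(-13 + p{\left(1,-1 \right)}\right)^{2}\right) \left(-2353 - 4210\right) = \left(-165 + \left(-13 + 5 \cdot 1\right)^{2}\right) \left(-2353 - 4210\right) = \left(-165 + \left(-13 + 5\right)^{2}\right) \left(-6563\right) = \left(-165 + \left(-8\right)^{2}\right) \left(-6563\right) = \left(-165 + 64\right) \left(-6563\right) = \left(-101\right) \left(-6563\right) = 662863$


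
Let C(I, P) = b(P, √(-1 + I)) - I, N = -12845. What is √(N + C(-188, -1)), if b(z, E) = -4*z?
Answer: I*√12653 ≈ 112.49*I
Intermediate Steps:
C(I, P) = -I - 4*P (C(I, P) = -4*P - I = -I - 4*P)
√(N + C(-188, -1)) = √(-12845 + (-1*(-188) - 4*(-1))) = √(-12845 + (188 + 4)) = √(-12845 + 192) = √(-12653) = I*√12653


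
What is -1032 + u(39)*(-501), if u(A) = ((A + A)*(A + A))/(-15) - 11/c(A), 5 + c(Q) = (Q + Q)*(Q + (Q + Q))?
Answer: 9220154583/45605 ≈ 2.0217e+5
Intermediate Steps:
c(Q) = -5 + 6*Q² (c(Q) = -5 + (Q + Q)*(Q + (Q + Q)) = -5 + (2*Q)*(Q + 2*Q) = -5 + (2*Q)*(3*Q) = -5 + 6*Q²)
u(A) = -11/(-5 + 6*A²) - 4*A²/15 (u(A) = ((A + A)*(A + A))/(-15) - 11/(-5 + 6*A²) = ((2*A)*(2*A))*(-1/15) - 11/(-5 + 6*A²) = (4*A²)*(-1/15) - 11/(-5 + 6*A²) = -4*A²/15 - 11/(-5 + 6*A²) = -11/(-5 + 6*A²) - 4*A²/15)
-1032 + u(39)*(-501) = -1032 + ((-165 - 24*39⁴ + 20*39²)/(15*(-5 + 6*39²)))*(-501) = -1032 + ((-165 - 24*2313441 + 20*1521)/(15*(-5 + 6*1521)))*(-501) = -1032 + ((-165 - 55522584 + 30420)/(15*(-5 + 9126)))*(-501) = -1032 + ((1/15)*(-55492329)/9121)*(-501) = -1032 + ((1/15)*(1/9121)*(-55492329))*(-501) = -1032 - 18497443/45605*(-501) = -1032 + 9267218943/45605 = 9220154583/45605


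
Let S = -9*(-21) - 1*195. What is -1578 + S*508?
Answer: -4626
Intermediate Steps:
S = -6 (S = 189 - 195 = -6)
-1578 + S*508 = -1578 - 6*508 = -1578 - 3048 = -4626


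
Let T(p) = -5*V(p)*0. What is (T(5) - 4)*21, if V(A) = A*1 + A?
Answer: -84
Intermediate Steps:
V(A) = 2*A (V(A) = A + A = 2*A)
T(p) = 0 (T(p) = -10*p*0 = 0)
(T(5) - 4)*21 = (0 - 4)*21 = -4*21 = -84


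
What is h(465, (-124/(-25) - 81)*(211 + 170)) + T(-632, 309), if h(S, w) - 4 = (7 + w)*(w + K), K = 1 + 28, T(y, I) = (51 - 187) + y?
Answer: 523930763436/625 ≈ 8.3829e+8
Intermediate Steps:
T(y, I) = -136 + y
K = 29
h(S, w) = 4 + (7 + w)*(29 + w) (h(S, w) = 4 + (7 + w)*(w + 29) = 4 + (7 + w)*(29 + w))
h(465, (-124/(-25) - 81)*(211 + 170)) + T(-632, 309) = (207 + ((-124/(-25) - 81)*(211 + 170))² + 36*((-124/(-25) - 81)*(211 + 170))) + (-136 - 632) = (207 + ((-124*(-1/25) - 81)*381)² + 36*((-124*(-1/25) - 81)*381)) - 768 = (207 + ((124/25 - 81)*381)² + 36*((124/25 - 81)*381)) - 768 = (207 + (-1901/25*381)² + 36*(-1901/25*381)) - 768 = (207 + (-724281/25)² + 36*(-724281/25)) - 768 = (207 + 524582966961/625 - 26074116/25) - 768 = 523931243436/625 - 768 = 523930763436/625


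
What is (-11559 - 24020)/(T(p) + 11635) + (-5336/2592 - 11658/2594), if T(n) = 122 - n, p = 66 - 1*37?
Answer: -11811656743/1232108496 ≈ -9.5865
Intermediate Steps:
p = 29 (p = 66 - 37 = 29)
(-11559 - 24020)/(T(p) + 11635) + (-5336/2592 - 11658/2594) = (-11559 - 24020)/((122 - 1*29) + 11635) + (-5336/2592 - 11658/2594) = -35579/((122 - 29) + 11635) + (-5336*1/2592 - 11658*1/2594) = -35579/(93 + 11635) + (-667/324 - 5829/1297) = -35579/11728 - 2753695/420228 = -11811656743/1232108496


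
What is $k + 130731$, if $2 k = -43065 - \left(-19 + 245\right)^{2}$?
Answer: $\frac{167321}{2} \approx 83661.0$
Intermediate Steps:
$k = - \frac{94141}{2}$ ($k = \frac{-43065 - \left(-19 + 245\right)^{2}}{2} = \frac{-43065 - 226^{2}}{2} = \frac{-43065 - 51076}{2} = \frac{1}{2} \left(-94141\right) = - \frac{94141}{2} \approx -47071.0$)
$k + 130731 = - \frac{94141}{2} + 130731 = \frac{167321}{2}$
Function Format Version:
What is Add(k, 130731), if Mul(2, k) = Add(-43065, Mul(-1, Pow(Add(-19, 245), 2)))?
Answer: Rational(167321, 2) ≈ 83661.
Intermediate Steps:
k = Rational(-94141, 2) (k = Mul(Rational(1, 2), Add(-43065, Mul(-1, Pow(Add(-19, 245), 2)))) = Mul(Rational(1, 2), Add(-43065, Mul(-1, Pow(226, 2)))) = Mul(Rational(1, 2), Add(-43065, Mul(-1, 51076))) = Mul(Rational(1, 2), Add(-43065, -51076)) = Mul(Rational(1, 2), -94141) = Rational(-94141, 2) ≈ -47071.)
Add(k, 130731) = Add(Rational(-94141, 2), 130731) = Rational(167321, 2)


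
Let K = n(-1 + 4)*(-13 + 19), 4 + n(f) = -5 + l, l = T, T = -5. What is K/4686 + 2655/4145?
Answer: 403105/647449 ≈ 0.62261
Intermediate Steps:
l = -5
n(f) = -14 (n(f) = -4 + (-5 - 5) = -4 - 10 = -14)
K = -84 (K = -14*(-13 + 19) = -14*6 = -84)
K/4686 + 2655/4145 = -84/4686 + 2655/4145 = -84*1/4686 + 2655*(1/4145) = -14/781 + 531/829 = 403105/647449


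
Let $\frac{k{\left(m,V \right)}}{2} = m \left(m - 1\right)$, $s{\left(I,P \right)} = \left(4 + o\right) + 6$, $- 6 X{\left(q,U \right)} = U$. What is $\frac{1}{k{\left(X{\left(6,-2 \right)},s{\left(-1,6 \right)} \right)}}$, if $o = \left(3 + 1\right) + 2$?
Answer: $- \frac{9}{4} \approx -2.25$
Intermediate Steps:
$X{\left(q,U \right)} = - \frac{U}{6}$
$o = 6$ ($o = 4 + 2 = 6$)
$s{\left(I,P \right)} = 16$ ($s{\left(I,P \right)} = \left(4 + 6\right) + 6 = 10 + 6 = 16$)
$k{\left(m,V \right)} = 2 m \left(-1 + m\right)$ ($k{\left(m,V \right)} = 2 m \left(m - 1\right) = 2 m \left(-1 + m\right)$)
$\frac{1}{k{\left(X{\left(6,-2 \right)},s{\left(-1,6 \right)} \right)}} = \frac{1}{2 \left(\left(- \frac{1}{6}\right) \left(-2\right)\right) \left(-1 - - \frac{1}{3}\right)} = \frac{1}{2 \cdot \frac{1}{3} \left(-1 + \frac{1}{3}\right)} = \frac{1}{2 \cdot \frac{1}{3} \left(- \frac{2}{3}\right)} = \frac{1}{- \frac{4}{9}} = - \frac{9}{4}$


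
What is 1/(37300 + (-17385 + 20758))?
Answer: 1/40673 ≈ 2.4586e-5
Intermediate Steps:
1/(37300 + (-17385 + 20758)) = 1/(37300 + 3373) = 1/40673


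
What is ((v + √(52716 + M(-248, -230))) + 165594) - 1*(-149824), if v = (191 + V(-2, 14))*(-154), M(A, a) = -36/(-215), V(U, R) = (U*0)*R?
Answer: 286004 + 2*√609201210/215 ≈ 2.8623e+5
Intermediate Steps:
V(U, R) = 0 (V(U, R) = 0*R = 0)
M(A, a) = 36/215 (M(A, a) = -36*(-1/215) = 36/215)
v = -29414 (v = (191 + 0)*(-154) = 191*(-154) = -29414)
((v + √(52716 + M(-248, -230))) + 165594) - 1*(-149824) = ((-29414 + √(52716 + 36/215)) + 165594) - 1*(-149824) = ((-29414 + √(11333976/215)) + 165594) + 149824 = ((-29414 + 2*√609201210/215) + 165594) + 149824 = (136180 + 2*√609201210/215) + 149824 = 286004 + 2*√609201210/215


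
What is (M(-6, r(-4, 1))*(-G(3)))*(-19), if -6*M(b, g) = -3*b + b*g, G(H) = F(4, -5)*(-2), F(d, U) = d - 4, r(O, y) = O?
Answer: 0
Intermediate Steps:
F(d, U) = -4 + d
G(H) = 0 (G(H) = (-4 + 4)*(-2) = 0*(-2) = 0)
M(b, g) = b/2 - b*g/6 (M(b, g) = -(-3*b + b*g)/6 = b/2 - b*g/6)
(M(-6, r(-4, 1))*(-G(3)))*(-19) = (((⅙)*(-6)*(3 - 1*(-4)))*(-1*0))*(-19) = (((⅙)*(-6)*(3 + 4))*0)*(-19) = (((⅙)*(-6)*7)*0)*(-19) = -7*0*(-19) = 0*(-19) = 0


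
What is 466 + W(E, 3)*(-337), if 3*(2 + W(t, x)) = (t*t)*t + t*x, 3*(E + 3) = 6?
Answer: 4768/3 ≈ 1589.3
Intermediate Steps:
E = -1 (E = -3 + (1/3)*6 = -3 + 2 = -1)
W(t, x) = -2 + t**3/3 + t*x/3 (W(t, x) = -2 + ((t*t)*t + t*x)/3 = -2 + (t**2*t + t*x)/3 = -2 + (t**3 + t*x)/3 = -2 + (t**3/3 + t*x/3) = -2 + t**3/3 + t*x/3)
466 + W(E, 3)*(-337) = 466 + (-2 + (1/3)*(-1)**3 + (1/3)*(-1)*3)*(-337) = 466 + (-2 + (1/3)*(-1) - 1)*(-337) = 466 + (-2 - 1/3 - 1)*(-337) = 466 - 10/3*(-337) = 466 + 3370/3 = 4768/3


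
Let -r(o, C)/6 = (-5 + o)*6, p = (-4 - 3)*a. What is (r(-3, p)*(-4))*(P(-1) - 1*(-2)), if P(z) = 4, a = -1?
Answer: -6912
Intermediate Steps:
p = 7 (p = (-4 - 3)*(-1) = -7*(-1) = 7)
r(o, C) = 180 - 36*o (r(o, C) = -6*(-5 + o)*6 = -6*(-30 + 6*o) = 180 - 36*o)
(r(-3, p)*(-4))*(P(-1) - 1*(-2)) = ((180 - 36*(-3))*(-4))*(4 - 1*(-2)) = ((180 + 108)*(-4))*(4 + 2) = (288*(-4))*6 = -1152*6 = -6912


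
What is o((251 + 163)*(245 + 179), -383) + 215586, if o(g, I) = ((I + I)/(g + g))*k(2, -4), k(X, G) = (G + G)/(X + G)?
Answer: 9460775641/43884 ≈ 2.1559e+5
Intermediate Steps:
k(X, G) = 2*G/(G + X) (k(X, G) = (2*G)/(G + X) = 2*G/(G + X))
o(g, I) = 4*I/g (o(g, I) = ((I + I)/(g + g))*(2*(-4)/(-4 + 2)) = ((2*I)/((2*g)))*(2*(-4)/(-2)) = ((2*I)*(1/(2*g)))*(2*(-4)*(-½)) = (I/g)*4 = 4*I/g)
o((251 + 163)*(245 + 179), -383) + 215586 = 4*(-383)/((251 + 163)*(245 + 179)) + 215586 = 4*(-383)/(414*424) + 215586 = 4*(-383)/175536 + 215586 = 4*(-383)*(1/175536) + 215586 = -383/43884 + 215586 = 9460775641/43884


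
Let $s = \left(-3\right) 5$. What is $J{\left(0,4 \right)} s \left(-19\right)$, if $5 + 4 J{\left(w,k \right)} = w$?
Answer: $- \frac{1425}{4} \approx -356.25$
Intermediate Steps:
$s = -15$
$J{\left(w,k \right)} = - \frac{5}{4} + \frac{w}{4}$
$J{\left(0,4 \right)} s \left(-19\right) = \left(- \frac{5}{4} + \frac{1}{4} \cdot 0\right) \left(-15\right) \left(-19\right) = \left(- \frac{5}{4} + 0\right) \left(-15\right) \left(-19\right) = \left(- \frac{5}{4}\right) \left(-15\right) \left(-19\right) = \frac{75}{4} \left(-19\right) = - \frac{1425}{4}$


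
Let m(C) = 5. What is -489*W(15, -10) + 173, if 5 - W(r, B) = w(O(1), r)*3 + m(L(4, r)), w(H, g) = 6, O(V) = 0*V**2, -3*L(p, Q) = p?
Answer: 8975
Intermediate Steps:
L(p, Q) = -p/3
O(V) = 0
W(r, B) = -18 (W(r, B) = 5 - (6*3 + 5) = 5 - (18 + 5) = 5 - 1*23 = 5 - 23 = -18)
-489*W(15, -10) + 173 = -489*(-18) + 173 = 8802 + 173 = 8975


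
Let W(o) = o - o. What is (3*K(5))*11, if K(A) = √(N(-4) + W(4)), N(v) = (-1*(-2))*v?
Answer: 66*I*√2 ≈ 93.338*I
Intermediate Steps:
W(o) = 0
N(v) = 2*v
K(A) = 2*I*√2 (K(A) = √(2*(-4) + 0) = √(-8 + 0) = √(-8) = 2*I*√2)
(3*K(5))*11 = (3*(2*I*√2))*11 = (6*I*√2)*11 = 66*I*√2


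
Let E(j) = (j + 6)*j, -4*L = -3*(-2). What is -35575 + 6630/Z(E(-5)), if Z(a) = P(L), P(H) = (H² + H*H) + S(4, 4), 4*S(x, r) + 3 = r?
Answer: -649405/19 ≈ -34179.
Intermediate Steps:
S(x, r) = -¾ + r/4
L = -3/2 (L = -(-3)*(-2)/4 = -¼*6 = -3/2 ≈ -1.5000)
E(j) = j*(6 + j) (E(j) = (6 + j)*j = j*(6 + j))
P(H) = ¼ + 2*H² (P(H) = (H² + H*H) + (-¾ + (¼)*4) = (H² + H²) + (-¾ + 1) = 2*H² + ¼ = ¼ + 2*H²)
Z(a) = 19/4 (Z(a) = ¼ + 2*(-3/2)² = ¼ + 2*(9/4) = ¼ + 9/2 = 19/4)
-35575 + 6630/Z(E(-5)) = -35575 + 6630/(19/4) = -35575 + 6630*(4/19) = -35575 + 26520/19 = -649405/19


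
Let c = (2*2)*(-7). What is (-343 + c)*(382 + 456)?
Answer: -310898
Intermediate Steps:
c = -28 (c = 4*(-7) = -28)
(-343 + c)*(382 + 456) = (-343 - 28)*(382 + 456) = -371*838 = -310898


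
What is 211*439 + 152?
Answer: 92781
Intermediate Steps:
211*439 + 152 = 92629 + 152 = 92781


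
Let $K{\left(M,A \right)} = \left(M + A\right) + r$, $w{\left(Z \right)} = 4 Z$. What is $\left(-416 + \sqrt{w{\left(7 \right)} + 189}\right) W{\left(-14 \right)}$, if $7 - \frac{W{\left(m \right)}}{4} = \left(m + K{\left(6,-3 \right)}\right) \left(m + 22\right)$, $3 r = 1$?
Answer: $- \frac{460928}{3} + \frac{1108 \sqrt{217}}{3} \approx -1.482 \cdot 10^{5}$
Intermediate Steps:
$r = \frac{1}{3}$ ($r = \frac{1}{3} \cdot 1 = \frac{1}{3} \approx 0.33333$)
$K{\left(M,A \right)} = \frac{1}{3} + A + M$ ($K{\left(M,A \right)} = \left(M + A\right) + \frac{1}{3} = \left(A + M\right) + \frac{1}{3} = \frac{1}{3} + A + M$)
$W{\left(m \right)} = 28 - 4 \left(22 + m\right) \left(\frac{10}{3} + m\right)$ ($W{\left(m \right)} = 28 - 4 \left(m + \left(\frac{1}{3} - 3 + 6\right)\right) \left(m + 22\right) = 28 - 4 \left(m + \frac{10}{3}\right) \left(22 + m\right) = 28 - 4 \left(\frac{10}{3} + m\right) \left(22 + m\right) = 28 - 4 \left(22 + m\right) \left(\frac{10}{3} + m\right)$)
$\left(-416 + \sqrt{w{\left(7 \right)} + 189}\right) W{\left(-14 \right)} = \left(-416 + \sqrt{4 \cdot 7 + 189}\right) \left(- \frac{796}{3} - 4 \left(-14\right)^{2} - - \frac{4256}{3}\right) = \left(-416 + \sqrt{28 + 189}\right) \left(- \frac{796}{3} - 784 + \frac{4256}{3}\right) = \left(-416 + \sqrt{217}\right) \left(- \frac{796}{3} - 784 + \frac{4256}{3}\right) = \left(-416 + \sqrt{217}\right) \frac{1108}{3} = - \frac{460928}{3} + \frac{1108 \sqrt{217}}{3}$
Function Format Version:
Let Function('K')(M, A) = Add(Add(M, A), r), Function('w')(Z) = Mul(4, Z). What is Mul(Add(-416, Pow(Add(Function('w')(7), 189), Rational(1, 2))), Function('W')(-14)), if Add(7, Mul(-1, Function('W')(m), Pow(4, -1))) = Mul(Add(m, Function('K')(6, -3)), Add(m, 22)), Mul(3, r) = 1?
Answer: Add(Rational(-460928, 3), Mul(Rational(1108, 3), Pow(217, Rational(1, 2)))) ≈ -1.4820e+5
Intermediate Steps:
r = Rational(1, 3) (r = Mul(Rational(1, 3), 1) = Rational(1, 3) ≈ 0.33333)
Function('K')(M, A) = Add(Rational(1, 3), A, M) (Function('K')(M, A) = Add(Add(M, A), Rational(1, 3)) = Add(Add(A, M), Rational(1, 3)) = Add(Rational(1, 3), A, M))
Function('W')(m) = Add(28, Mul(-4, Add(22, m), Add(Rational(10, 3), m))) (Function('W')(m) = Add(28, Mul(-4, Mul(Add(m, Add(Rational(1, 3), -3, 6)), Add(m, 22)))) = Add(28, Mul(-4, Mul(Add(m, Rational(10, 3)), Add(22, m)))) = Add(28, Mul(-4, Mul(Add(Rational(10, 3), m), Add(22, m)))) = Add(28, Mul(-4, Mul(Add(22, m), Add(Rational(10, 3), m)))) = Add(28, Mul(-4, Add(22, m), Add(Rational(10, 3), m))))
Mul(Add(-416, Pow(Add(Function('w')(7), 189), Rational(1, 2))), Function('W')(-14)) = Mul(Add(-416, Pow(Add(Mul(4, 7), 189), Rational(1, 2))), Add(Rational(-796, 3), Mul(-4, Pow(-14, 2)), Mul(Rational(-304, 3), -14))) = Mul(Add(-416, Pow(Add(28, 189), Rational(1, 2))), Add(Rational(-796, 3), Mul(-4, 196), Rational(4256, 3))) = Mul(Add(-416, Pow(217, Rational(1, 2))), Add(Rational(-796, 3), -784, Rational(4256, 3))) = Mul(Add(-416, Pow(217, Rational(1, 2))), Rational(1108, 3)) = Add(Rational(-460928, 3), Mul(Rational(1108, 3), Pow(217, Rational(1, 2))))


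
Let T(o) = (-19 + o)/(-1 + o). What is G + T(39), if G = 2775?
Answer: 52735/19 ≈ 2775.5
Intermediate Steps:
T(o) = (-19 + o)/(-1 + o)
G + T(39) = 2775 + (-19 + 39)/(-1 + 39) = 2775 + 20/38 = 2775 + (1/38)*20 = 2775 + 10/19 = 52735/19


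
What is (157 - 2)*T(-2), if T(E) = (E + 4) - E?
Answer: 620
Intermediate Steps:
T(E) = 4 (T(E) = (4 + E) - E = 4)
(157 - 2)*T(-2) = (157 - 2)*4 = 155*4 = 620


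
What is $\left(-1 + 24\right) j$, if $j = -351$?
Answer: $-8073$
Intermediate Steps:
$\left(-1 + 24\right) j = \left(-1 + 24\right) \left(-351\right) = 23 \left(-351\right) = -8073$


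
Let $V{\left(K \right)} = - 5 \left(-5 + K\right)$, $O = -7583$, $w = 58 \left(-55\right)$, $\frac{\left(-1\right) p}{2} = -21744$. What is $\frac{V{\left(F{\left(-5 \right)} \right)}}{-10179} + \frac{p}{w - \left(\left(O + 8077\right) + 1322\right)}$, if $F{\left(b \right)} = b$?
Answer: $- \frac{221457326}{25478037} \approx -8.6921$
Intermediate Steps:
$p = 43488$ ($p = \left(-2\right) \left(-21744\right) = 43488$)
$w = -3190$
$V{\left(K \right)} = 25 - 5 K$
$\frac{V{\left(F{\left(-5 \right)} \right)}}{-10179} + \frac{p}{w - \left(\left(O + 8077\right) + 1322\right)} = \frac{25 - -25}{-10179} + \frac{43488}{-3190 - \left(\left(-7583 + 8077\right) + 1322\right)} = \left(25 + 25\right) \left(- \frac{1}{10179}\right) + \frac{43488}{-3190 - \left(494 + 1322\right)} = 50 \left(- \frac{1}{10179}\right) + \frac{43488}{-3190 - 1816} = - \frac{50}{10179} + \frac{43488}{-3190 - 1816} = - \frac{50}{10179} + \frac{43488}{-5006} = - \frac{50}{10179} + 43488 \left(- \frac{1}{5006}\right) = - \frac{50}{10179} - \frac{21744}{2503} = - \frac{221457326}{25478037}$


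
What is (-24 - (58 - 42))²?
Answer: 1600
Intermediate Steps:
(-24 - (58 - 42))² = (-24 - 1*16)² = (-24 - 16)² = (-40)² = 1600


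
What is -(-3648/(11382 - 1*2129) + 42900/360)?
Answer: -347053/2922 ≈ -118.77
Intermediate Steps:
-(-3648/(11382 - 1*2129) + 42900/360) = -(-3648/(11382 - 2129) + 42900*(1/360)) = -(-3648/9253 + 715/6) = -(-3648*1/9253 + 715/6) = -(-192/487 + 715/6) = -1*347053/2922 = -347053/2922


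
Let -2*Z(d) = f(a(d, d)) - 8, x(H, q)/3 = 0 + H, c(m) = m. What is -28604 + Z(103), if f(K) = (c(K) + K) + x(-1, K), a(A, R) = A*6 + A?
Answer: -58639/2 ≈ -29320.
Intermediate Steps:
x(H, q) = 3*H (x(H, q) = 3*(0 + H) = 3*H)
a(A, R) = 7*A (a(A, R) = 6*A + A = 7*A)
f(K) = -3 + 2*K (f(K) = (K + K) + 3*(-1) = 2*K - 3 = -3 + 2*K)
Z(d) = 11/2 - 7*d (Z(d) = -((-3 + 2*(7*d)) - 8)/2 = -((-3 + 14*d) - 8)/2 = -(-11 + 14*d)/2 = 11/2 - 7*d)
-28604 + Z(103) = -28604 + (11/2 - 7*103) = -28604 + (11/2 - 721) = -28604 - 1431/2 = -58639/2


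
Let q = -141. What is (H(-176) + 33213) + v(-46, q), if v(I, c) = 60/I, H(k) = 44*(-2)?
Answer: 761845/23 ≈ 33124.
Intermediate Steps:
H(k) = -88
(H(-176) + 33213) + v(-46, q) = (-88 + 33213) + 60/(-46) = 33125 + 60*(-1/46) = 33125 - 30/23 = 761845/23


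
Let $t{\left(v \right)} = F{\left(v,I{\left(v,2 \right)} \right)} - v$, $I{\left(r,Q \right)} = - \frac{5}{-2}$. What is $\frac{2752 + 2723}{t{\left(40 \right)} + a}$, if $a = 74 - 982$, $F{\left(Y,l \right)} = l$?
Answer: $- \frac{10950}{1891} \approx -5.7906$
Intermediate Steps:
$I{\left(r,Q \right)} = \frac{5}{2}$ ($I{\left(r,Q \right)} = \left(-5\right) \left(- \frac{1}{2}\right) = \frac{5}{2}$)
$a = -908$ ($a = 74 - 982 = -908$)
$t{\left(v \right)} = \frac{5}{2} - v$
$\frac{2752 + 2723}{t{\left(40 \right)} + a} = \frac{2752 + 2723}{\left(\frac{5}{2} - 40\right) - 908} = \frac{5475}{\left(\frac{5}{2} - 40\right) - 908} = \frac{5475}{- \frac{75}{2} - 908} = \frac{5475}{- \frac{1891}{2}} = 5475 \left(- \frac{2}{1891}\right) = - \frac{10950}{1891}$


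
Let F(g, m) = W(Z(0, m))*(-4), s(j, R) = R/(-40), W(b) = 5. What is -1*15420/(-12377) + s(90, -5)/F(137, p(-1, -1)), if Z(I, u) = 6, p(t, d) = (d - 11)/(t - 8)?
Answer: 2454823/1980320 ≈ 1.2396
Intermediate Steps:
p(t, d) = (-11 + d)/(-8 + t)
s(j, R) = -R/40 (s(j, R) = R*(-1/40) = -R/40)
F(g, m) = -20 (F(g, m) = 5*(-4) = -20)
-1*15420/(-12377) + s(90, -5)/F(137, p(-1, -1)) = -1*15420/(-12377) - 1/40*(-5)/(-20) = -15420*(-1/12377) + (⅛)*(-1/20) = 15420/12377 - 1/160 = 2454823/1980320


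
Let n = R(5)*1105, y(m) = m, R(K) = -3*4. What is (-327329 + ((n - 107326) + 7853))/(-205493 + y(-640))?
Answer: 440062/206133 ≈ 2.1348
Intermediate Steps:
R(K) = -12
n = -13260 (n = -12*1105 = -13260)
(-327329 + ((n - 107326) + 7853))/(-205493 + y(-640)) = (-327329 + ((-13260 - 107326) + 7853))/(-205493 - 640) = (-327329 + (-120586 + 7853))/(-206133) = (-327329 - 112733)*(-1/206133) = -440062*(-1/206133) = 440062/206133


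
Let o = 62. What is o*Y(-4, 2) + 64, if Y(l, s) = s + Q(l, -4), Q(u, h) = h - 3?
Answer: -246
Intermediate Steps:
Q(u, h) = -3 + h
Y(l, s) = -7 + s (Y(l, s) = s + (-3 - 4) = s - 7 = -7 + s)
o*Y(-4, 2) + 64 = 62*(-7 + 2) + 64 = 62*(-5) + 64 = -310 + 64 = -246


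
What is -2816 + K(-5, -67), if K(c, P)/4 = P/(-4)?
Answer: -2749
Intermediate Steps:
K(c, P) = -P (K(c, P) = 4*(P/(-4)) = 4*(P*(-¼)) = 4*(-P/4) = -P)
-2816 + K(-5, -67) = -2816 - 1*(-67) = -2816 + 67 = -2749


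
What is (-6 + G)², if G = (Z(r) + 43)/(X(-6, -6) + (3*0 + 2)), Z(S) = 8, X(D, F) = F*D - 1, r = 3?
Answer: 29241/1369 ≈ 21.359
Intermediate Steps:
X(D, F) = -1 + D*F (X(D, F) = D*F - 1 = -1 + D*F)
G = 51/37 (G = (8 + 43)/((-1 - 6*(-6)) + (3*0 + 2)) = 51/((-1 + 36) + (0 + 2)) = 51/(35 + 2) = 51/37 ≈ 1.3784)
(-6 + G)² = (-6 + 51/37)² = (-171/37)² = 29241/1369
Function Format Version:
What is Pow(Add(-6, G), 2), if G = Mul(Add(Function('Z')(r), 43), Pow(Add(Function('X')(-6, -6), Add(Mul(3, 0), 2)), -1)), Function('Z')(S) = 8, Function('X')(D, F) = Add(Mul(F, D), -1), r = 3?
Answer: Rational(29241, 1369) ≈ 21.359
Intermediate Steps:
Function('X')(D, F) = Add(-1, Mul(D, F)) (Function('X')(D, F) = Add(Mul(D, F), -1) = Add(-1, Mul(D, F)))
G = Rational(51, 37) (G = Mul(Add(8, 43), Pow(Add(Add(-1, Mul(-6, -6)), Add(Mul(3, 0), 2)), -1)) = Mul(51, Pow(Add(Add(-1, 36), Add(0, 2)), -1)) = Mul(51, Pow(Add(35, 2), -1)) = Mul(51, Pow(37, -1)) = Mul(51, Rational(1, 37)) = Rational(51, 37) ≈ 1.3784)
Pow(Add(-6, G), 2) = Pow(Add(-6, Rational(51, 37)), 2) = Pow(Rational(-171, 37), 2) = Rational(29241, 1369)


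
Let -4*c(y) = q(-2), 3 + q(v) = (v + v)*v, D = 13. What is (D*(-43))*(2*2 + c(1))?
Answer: -6149/4 ≈ -1537.3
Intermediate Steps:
q(v) = -3 + 2*v² (q(v) = -3 + (v + v)*v = -3 + (2*v)*v = -3 + 2*v²)
c(y) = -5/4 (c(y) = -(-3 + 2*(-2)²)/4 = -(-3 + 2*4)/4 = -(-3 + 8)/4 = -¼*5 = -5/4)
(D*(-43))*(2*2 + c(1)) = (13*(-43))*(2*2 - 5/4) = -559*(4 - 5/4) = -559*11/4 = -6149/4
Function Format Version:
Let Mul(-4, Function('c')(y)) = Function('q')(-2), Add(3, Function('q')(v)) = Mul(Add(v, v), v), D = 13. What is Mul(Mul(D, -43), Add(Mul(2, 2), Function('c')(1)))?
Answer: Rational(-6149, 4) ≈ -1537.3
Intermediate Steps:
Function('q')(v) = Add(-3, Mul(2, Pow(v, 2))) (Function('q')(v) = Add(-3, Mul(Add(v, v), v)) = Add(-3, Mul(Mul(2, v), v)) = Add(-3, Mul(2, Pow(v, 2))))
Function('c')(y) = Rational(-5, 4) (Function('c')(y) = Mul(Rational(-1, 4), Add(-3, Mul(2, Pow(-2, 2)))) = Mul(Rational(-1, 4), Add(-3, Mul(2, 4))) = Mul(Rational(-1, 4), Add(-3, 8)) = Mul(Rational(-1, 4), 5) = Rational(-5, 4))
Mul(Mul(D, -43), Add(Mul(2, 2), Function('c')(1))) = Mul(Mul(13, -43), Add(Mul(2, 2), Rational(-5, 4))) = Mul(-559, Add(4, Rational(-5, 4))) = Mul(-559, Rational(11, 4)) = Rational(-6149, 4)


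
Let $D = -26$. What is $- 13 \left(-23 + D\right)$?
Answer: $637$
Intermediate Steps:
$- 13 \left(-23 + D\right) = - 13 \left(-23 - 26\right) = \left(-13\right) \left(-49\right) = 637$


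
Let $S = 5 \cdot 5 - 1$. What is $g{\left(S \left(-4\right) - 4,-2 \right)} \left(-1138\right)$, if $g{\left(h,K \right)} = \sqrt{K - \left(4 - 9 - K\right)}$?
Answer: $-1138$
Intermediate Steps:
$S = 24$ ($S = 25 - 1 = 24$)
$g{\left(h,K \right)} = \sqrt{5 + 2 K}$ ($g{\left(h,K \right)} = \sqrt{K + \left(\left(9 - 4\right) + K\right)} = \sqrt{K + \left(5 + K\right)} = \sqrt{5 + 2 K}$)
$g{\left(S \left(-4\right) - 4,-2 \right)} \left(-1138\right) = \sqrt{5 + 2 \left(-2\right)} \left(-1138\right) = \sqrt{5 - 4} \left(-1138\right) = \sqrt{1} \left(-1138\right) = 1 \left(-1138\right) = -1138$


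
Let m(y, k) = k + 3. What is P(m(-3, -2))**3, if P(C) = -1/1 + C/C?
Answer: 0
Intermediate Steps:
m(y, k) = 3 + k
P(C) = 0 (P(C) = -1*1 + 1 = -1 + 1 = 0)
P(m(-3, -2))**3 = 0**3 = 0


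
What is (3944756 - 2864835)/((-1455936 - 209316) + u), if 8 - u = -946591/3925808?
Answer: -4239562501168/6537427270561 ≈ -0.64851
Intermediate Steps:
u = 32353055/3925808 (u = 8 - (-946591)/3925808 = 8 - 1*(-946591/3925808) = 8 + 946591/3925808 = 32353055/3925808 ≈ 8.2411)
(3944756 - 2864835)/((-1455936 - 209316) + u) = (3944756 - 2864835)/((-1455936 - 209316) + 32353055/3925808) = 1079921/(-1665252 + 32353055/3925808) = 1079921/(-6537427270561/3925808) = 1079921*(-3925808/6537427270561) = -4239562501168/6537427270561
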